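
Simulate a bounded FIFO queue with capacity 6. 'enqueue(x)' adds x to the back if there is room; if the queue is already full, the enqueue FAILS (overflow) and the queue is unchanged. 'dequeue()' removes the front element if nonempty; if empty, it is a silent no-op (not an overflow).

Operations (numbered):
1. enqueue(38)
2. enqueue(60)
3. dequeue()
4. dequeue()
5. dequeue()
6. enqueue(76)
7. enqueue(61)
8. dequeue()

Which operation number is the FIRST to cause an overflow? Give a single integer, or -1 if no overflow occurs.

1. enqueue(38): size=1
2. enqueue(60): size=2
3. dequeue(): size=1
4. dequeue(): size=0
5. dequeue(): empty, no-op, size=0
6. enqueue(76): size=1
7. enqueue(61): size=2
8. dequeue(): size=1

Answer: -1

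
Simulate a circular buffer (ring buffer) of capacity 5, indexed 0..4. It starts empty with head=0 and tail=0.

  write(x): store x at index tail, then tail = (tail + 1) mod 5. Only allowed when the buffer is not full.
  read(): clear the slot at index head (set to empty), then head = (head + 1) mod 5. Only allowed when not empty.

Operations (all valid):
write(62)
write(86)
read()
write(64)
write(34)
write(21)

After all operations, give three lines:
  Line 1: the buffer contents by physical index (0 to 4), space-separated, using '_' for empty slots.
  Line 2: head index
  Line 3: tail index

write(62): buf=[62 _ _ _ _], head=0, tail=1, size=1
write(86): buf=[62 86 _ _ _], head=0, tail=2, size=2
read(): buf=[_ 86 _ _ _], head=1, tail=2, size=1
write(64): buf=[_ 86 64 _ _], head=1, tail=3, size=2
write(34): buf=[_ 86 64 34 _], head=1, tail=4, size=3
write(21): buf=[_ 86 64 34 21], head=1, tail=0, size=4

Answer: _ 86 64 34 21
1
0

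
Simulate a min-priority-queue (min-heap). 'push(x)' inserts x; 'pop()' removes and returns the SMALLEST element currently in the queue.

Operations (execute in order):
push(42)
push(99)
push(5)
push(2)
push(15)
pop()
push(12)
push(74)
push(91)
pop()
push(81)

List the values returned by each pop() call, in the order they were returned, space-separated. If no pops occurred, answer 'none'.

Answer: 2 5

Derivation:
push(42): heap contents = [42]
push(99): heap contents = [42, 99]
push(5): heap contents = [5, 42, 99]
push(2): heap contents = [2, 5, 42, 99]
push(15): heap contents = [2, 5, 15, 42, 99]
pop() → 2: heap contents = [5, 15, 42, 99]
push(12): heap contents = [5, 12, 15, 42, 99]
push(74): heap contents = [5, 12, 15, 42, 74, 99]
push(91): heap contents = [5, 12, 15, 42, 74, 91, 99]
pop() → 5: heap contents = [12, 15, 42, 74, 91, 99]
push(81): heap contents = [12, 15, 42, 74, 81, 91, 99]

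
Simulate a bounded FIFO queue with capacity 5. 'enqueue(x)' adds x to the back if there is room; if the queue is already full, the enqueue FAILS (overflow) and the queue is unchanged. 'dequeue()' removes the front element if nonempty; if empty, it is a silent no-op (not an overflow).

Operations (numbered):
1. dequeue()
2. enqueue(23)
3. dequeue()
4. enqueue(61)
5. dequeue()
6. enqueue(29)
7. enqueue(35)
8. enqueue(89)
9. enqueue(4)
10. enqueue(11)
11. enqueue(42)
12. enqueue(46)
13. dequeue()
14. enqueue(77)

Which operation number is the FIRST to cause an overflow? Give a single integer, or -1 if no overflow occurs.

Answer: 11

Derivation:
1. dequeue(): empty, no-op, size=0
2. enqueue(23): size=1
3. dequeue(): size=0
4. enqueue(61): size=1
5. dequeue(): size=0
6. enqueue(29): size=1
7. enqueue(35): size=2
8. enqueue(89): size=3
9. enqueue(4): size=4
10. enqueue(11): size=5
11. enqueue(42): size=5=cap → OVERFLOW (fail)
12. enqueue(46): size=5=cap → OVERFLOW (fail)
13. dequeue(): size=4
14. enqueue(77): size=5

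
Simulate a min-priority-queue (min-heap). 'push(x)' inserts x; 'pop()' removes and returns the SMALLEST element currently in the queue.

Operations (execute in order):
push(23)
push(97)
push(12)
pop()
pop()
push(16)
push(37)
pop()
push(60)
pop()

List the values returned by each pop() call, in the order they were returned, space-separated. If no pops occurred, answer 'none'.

Answer: 12 23 16 37

Derivation:
push(23): heap contents = [23]
push(97): heap contents = [23, 97]
push(12): heap contents = [12, 23, 97]
pop() → 12: heap contents = [23, 97]
pop() → 23: heap contents = [97]
push(16): heap contents = [16, 97]
push(37): heap contents = [16, 37, 97]
pop() → 16: heap contents = [37, 97]
push(60): heap contents = [37, 60, 97]
pop() → 37: heap contents = [60, 97]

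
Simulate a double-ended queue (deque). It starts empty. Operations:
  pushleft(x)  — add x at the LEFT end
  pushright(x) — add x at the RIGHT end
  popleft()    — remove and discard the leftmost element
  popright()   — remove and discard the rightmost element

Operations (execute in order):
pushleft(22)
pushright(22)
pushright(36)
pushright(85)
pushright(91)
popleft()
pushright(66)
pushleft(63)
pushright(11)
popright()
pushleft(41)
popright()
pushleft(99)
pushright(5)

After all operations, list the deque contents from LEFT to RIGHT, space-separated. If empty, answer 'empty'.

pushleft(22): [22]
pushright(22): [22, 22]
pushright(36): [22, 22, 36]
pushright(85): [22, 22, 36, 85]
pushright(91): [22, 22, 36, 85, 91]
popleft(): [22, 36, 85, 91]
pushright(66): [22, 36, 85, 91, 66]
pushleft(63): [63, 22, 36, 85, 91, 66]
pushright(11): [63, 22, 36, 85, 91, 66, 11]
popright(): [63, 22, 36, 85, 91, 66]
pushleft(41): [41, 63, 22, 36, 85, 91, 66]
popright(): [41, 63, 22, 36, 85, 91]
pushleft(99): [99, 41, 63, 22, 36, 85, 91]
pushright(5): [99, 41, 63, 22, 36, 85, 91, 5]

Answer: 99 41 63 22 36 85 91 5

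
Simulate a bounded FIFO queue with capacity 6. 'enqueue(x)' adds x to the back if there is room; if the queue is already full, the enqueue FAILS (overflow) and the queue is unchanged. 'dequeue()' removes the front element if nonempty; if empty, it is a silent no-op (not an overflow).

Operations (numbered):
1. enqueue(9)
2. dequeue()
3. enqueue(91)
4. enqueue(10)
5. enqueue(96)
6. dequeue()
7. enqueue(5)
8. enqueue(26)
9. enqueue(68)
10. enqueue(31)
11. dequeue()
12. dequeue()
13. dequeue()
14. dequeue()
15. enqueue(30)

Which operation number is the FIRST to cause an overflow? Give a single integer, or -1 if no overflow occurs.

Answer: -1

Derivation:
1. enqueue(9): size=1
2. dequeue(): size=0
3. enqueue(91): size=1
4. enqueue(10): size=2
5. enqueue(96): size=3
6. dequeue(): size=2
7. enqueue(5): size=3
8. enqueue(26): size=4
9. enqueue(68): size=5
10. enqueue(31): size=6
11. dequeue(): size=5
12. dequeue(): size=4
13. dequeue(): size=3
14. dequeue(): size=2
15. enqueue(30): size=3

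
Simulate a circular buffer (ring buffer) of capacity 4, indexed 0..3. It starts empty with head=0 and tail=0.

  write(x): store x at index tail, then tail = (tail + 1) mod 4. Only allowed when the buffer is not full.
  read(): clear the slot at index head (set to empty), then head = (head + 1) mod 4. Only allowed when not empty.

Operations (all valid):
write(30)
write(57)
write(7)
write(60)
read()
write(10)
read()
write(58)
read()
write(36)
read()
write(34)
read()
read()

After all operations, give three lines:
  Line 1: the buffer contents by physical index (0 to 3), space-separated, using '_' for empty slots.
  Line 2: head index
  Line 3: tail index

Answer: _ _ 36 34
2
0

Derivation:
write(30): buf=[30 _ _ _], head=0, tail=1, size=1
write(57): buf=[30 57 _ _], head=0, tail=2, size=2
write(7): buf=[30 57 7 _], head=0, tail=3, size=3
write(60): buf=[30 57 7 60], head=0, tail=0, size=4
read(): buf=[_ 57 7 60], head=1, tail=0, size=3
write(10): buf=[10 57 7 60], head=1, tail=1, size=4
read(): buf=[10 _ 7 60], head=2, tail=1, size=3
write(58): buf=[10 58 7 60], head=2, tail=2, size=4
read(): buf=[10 58 _ 60], head=3, tail=2, size=3
write(36): buf=[10 58 36 60], head=3, tail=3, size=4
read(): buf=[10 58 36 _], head=0, tail=3, size=3
write(34): buf=[10 58 36 34], head=0, tail=0, size=4
read(): buf=[_ 58 36 34], head=1, tail=0, size=3
read(): buf=[_ _ 36 34], head=2, tail=0, size=2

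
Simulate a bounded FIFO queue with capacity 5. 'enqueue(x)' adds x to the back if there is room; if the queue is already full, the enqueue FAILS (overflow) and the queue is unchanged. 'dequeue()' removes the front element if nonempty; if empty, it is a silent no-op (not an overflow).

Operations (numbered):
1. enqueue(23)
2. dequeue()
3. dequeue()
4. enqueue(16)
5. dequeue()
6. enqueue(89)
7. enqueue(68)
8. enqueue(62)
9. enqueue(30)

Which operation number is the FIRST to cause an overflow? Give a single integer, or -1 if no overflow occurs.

Answer: -1

Derivation:
1. enqueue(23): size=1
2. dequeue(): size=0
3. dequeue(): empty, no-op, size=0
4. enqueue(16): size=1
5. dequeue(): size=0
6. enqueue(89): size=1
7. enqueue(68): size=2
8. enqueue(62): size=3
9. enqueue(30): size=4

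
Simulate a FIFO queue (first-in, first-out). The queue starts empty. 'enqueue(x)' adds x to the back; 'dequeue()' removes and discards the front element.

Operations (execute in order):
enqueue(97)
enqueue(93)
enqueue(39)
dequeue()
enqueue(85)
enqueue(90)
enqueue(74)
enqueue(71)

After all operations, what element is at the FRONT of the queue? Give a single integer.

enqueue(97): queue = [97]
enqueue(93): queue = [97, 93]
enqueue(39): queue = [97, 93, 39]
dequeue(): queue = [93, 39]
enqueue(85): queue = [93, 39, 85]
enqueue(90): queue = [93, 39, 85, 90]
enqueue(74): queue = [93, 39, 85, 90, 74]
enqueue(71): queue = [93, 39, 85, 90, 74, 71]

Answer: 93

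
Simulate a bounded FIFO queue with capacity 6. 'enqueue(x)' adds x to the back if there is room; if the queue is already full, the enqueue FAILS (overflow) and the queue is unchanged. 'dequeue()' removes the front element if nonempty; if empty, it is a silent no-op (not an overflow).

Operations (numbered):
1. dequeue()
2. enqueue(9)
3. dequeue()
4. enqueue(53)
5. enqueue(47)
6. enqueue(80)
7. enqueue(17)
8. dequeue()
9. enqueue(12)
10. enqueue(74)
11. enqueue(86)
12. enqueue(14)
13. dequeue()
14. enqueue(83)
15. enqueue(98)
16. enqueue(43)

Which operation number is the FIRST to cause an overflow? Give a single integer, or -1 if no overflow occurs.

1. dequeue(): empty, no-op, size=0
2. enqueue(9): size=1
3. dequeue(): size=0
4. enqueue(53): size=1
5. enqueue(47): size=2
6. enqueue(80): size=3
7. enqueue(17): size=4
8. dequeue(): size=3
9. enqueue(12): size=4
10. enqueue(74): size=5
11. enqueue(86): size=6
12. enqueue(14): size=6=cap → OVERFLOW (fail)
13. dequeue(): size=5
14. enqueue(83): size=6
15. enqueue(98): size=6=cap → OVERFLOW (fail)
16. enqueue(43): size=6=cap → OVERFLOW (fail)

Answer: 12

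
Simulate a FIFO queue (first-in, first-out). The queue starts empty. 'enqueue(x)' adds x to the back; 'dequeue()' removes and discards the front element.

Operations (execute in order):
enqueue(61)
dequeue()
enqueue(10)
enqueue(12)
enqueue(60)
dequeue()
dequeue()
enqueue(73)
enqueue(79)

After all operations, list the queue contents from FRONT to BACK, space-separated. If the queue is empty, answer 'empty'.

Answer: 60 73 79

Derivation:
enqueue(61): [61]
dequeue(): []
enqueue(10): [10]
enqueue(12): [10, 12]
enqueue(60): [10, 12, 60]
dequeue(): [12, 60]
dequeue(): [60]
enqueue(73): [60, 73]
enqueue(79): [60, 73, 79]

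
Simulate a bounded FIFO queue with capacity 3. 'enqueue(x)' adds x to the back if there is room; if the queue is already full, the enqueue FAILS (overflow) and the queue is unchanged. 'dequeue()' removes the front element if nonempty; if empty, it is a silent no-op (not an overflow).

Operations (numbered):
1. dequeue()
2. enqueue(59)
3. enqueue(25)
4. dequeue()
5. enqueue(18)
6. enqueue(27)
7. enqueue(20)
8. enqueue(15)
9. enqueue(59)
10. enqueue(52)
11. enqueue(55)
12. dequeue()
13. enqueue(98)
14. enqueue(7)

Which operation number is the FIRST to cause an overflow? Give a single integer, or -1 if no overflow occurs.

Answer: 7

Derivation:
1. dequeue(): empty, no-op, size=0
2. enqueue(59): size=1
3. enqueue(25): size=2
4. dequeue(): size=1
5. enqueue(18): size=2
6. enqueue(27): size=3
7. enqueue(20): size=3=cap → OVERFLOW (fail)
8. enqueue(15): size=3=cap → OVERFLOW (fail)
9. enqueue(59): size=3=cap → OVERFLOW (fail)
10. enqueue(52): size=3=cap → OVERFLOW (fail)
11. enqueue(55): size=3=cap → OVERFLOW (fail)
12. dequeue(): size=2
13. enqueue(98): size=3
14. enqueue(7): size=3=cap → OVERFLOW (fail)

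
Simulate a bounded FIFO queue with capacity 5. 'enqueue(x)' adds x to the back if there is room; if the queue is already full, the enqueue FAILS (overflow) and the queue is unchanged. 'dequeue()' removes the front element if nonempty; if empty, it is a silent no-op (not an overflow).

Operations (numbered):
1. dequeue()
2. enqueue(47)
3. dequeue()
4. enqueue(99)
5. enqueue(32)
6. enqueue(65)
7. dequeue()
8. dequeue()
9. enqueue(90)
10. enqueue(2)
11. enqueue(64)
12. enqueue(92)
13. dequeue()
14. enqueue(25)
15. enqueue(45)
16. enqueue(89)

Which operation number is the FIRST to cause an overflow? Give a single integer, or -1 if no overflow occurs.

Answer: 15

Derivation:
1. dequeue(): empty, no-op, size=0
2. enqueue(47): size=1
3. dequeue(): size=0
4. enqueue(99): size=1
5. enqueue(32): size=2
6. enqueue(65): size=3
7. dequeue(): size=2
8. dequeue(): size=1
9. enqueue(90): size=2
10. enqueue(2): size=3
11. enqueue(64): size=4
12. enqueue(92): size=5
13. dequeue(): size=4
14. enqueue(25): size=5
15. enqueue(45): size=5=cap → OVERFLOW (fail)
16. enqueue(89): size=5=cap → OVERFLOW (fail)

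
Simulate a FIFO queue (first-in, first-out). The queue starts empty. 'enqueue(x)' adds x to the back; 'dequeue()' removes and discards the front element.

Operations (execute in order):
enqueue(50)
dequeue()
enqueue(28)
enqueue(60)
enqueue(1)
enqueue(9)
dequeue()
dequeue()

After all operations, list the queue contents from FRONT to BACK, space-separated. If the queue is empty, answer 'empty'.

Answer: 1 9

Derivation:
enqueue(50): [50]
dequeue(): []
enqueue(28): [28]
enqueue(60): [28, 60]
enqueue(1): [28, 60, 1]
enqueue(9): [28, 60, 1, 9]
dequeue(): [60, 1, 9]
dequeue(): [1, 9]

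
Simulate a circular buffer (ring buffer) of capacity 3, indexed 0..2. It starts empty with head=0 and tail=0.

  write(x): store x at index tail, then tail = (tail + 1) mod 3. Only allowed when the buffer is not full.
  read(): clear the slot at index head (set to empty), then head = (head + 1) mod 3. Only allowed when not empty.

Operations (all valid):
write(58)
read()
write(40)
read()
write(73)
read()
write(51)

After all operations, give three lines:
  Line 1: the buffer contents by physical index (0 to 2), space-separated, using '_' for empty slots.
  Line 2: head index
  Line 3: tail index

write(58): buf=[58 _ _], head=0, tail=1, size=1
read(): buf=[_ _ _], head=1, tail=1, size=0
write(40): buf=[_ 40 _], head=1, tail=2, size=1
read(): buf=[_ _ _], head=2, tail=2, size=0
write(73): buf=[_ _ 73], head=2, tail=0, size=1
read(): buf=[_ _ _], head=0, tail=0, size=0
write(51): buf=[51 _ _], head=0, tail=1, size=1

Answer: 51 _ _
0
1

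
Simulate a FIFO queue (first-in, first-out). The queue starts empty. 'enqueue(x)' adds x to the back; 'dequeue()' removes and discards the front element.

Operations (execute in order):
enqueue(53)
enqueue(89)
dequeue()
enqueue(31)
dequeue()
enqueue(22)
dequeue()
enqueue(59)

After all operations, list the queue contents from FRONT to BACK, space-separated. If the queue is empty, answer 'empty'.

enqueue(53): [53]
enqueue(89): [53, 89]
dequeue(): [89]
enqueue(31): [89, 31]
dequeue(): [31]
enqueue(22): [31, 22]
dequeue(): [22]
enqueue(59): [22, 59]

Answer: 22 59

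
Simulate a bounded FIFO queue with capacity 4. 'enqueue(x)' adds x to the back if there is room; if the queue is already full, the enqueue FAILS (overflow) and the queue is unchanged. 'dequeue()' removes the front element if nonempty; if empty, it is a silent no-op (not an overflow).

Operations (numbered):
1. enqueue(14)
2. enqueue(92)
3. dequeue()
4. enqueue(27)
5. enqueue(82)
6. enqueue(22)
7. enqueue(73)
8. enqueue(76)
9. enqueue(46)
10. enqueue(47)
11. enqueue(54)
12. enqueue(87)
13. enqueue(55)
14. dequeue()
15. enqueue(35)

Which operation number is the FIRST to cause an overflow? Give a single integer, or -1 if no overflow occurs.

1. enqueue(14): size=1
2. enqueue(92): size=2
3. dequeue(): size=1
4. enqueue(27): size=2
5. enqueue(82): size=3
6. enqueue(22): size=4
7. enqueue(73): size=4=cap → OVERFLOW (fail)
8. enqueue(76): size=4=cap → OVERFLOW (fail)
9. enqueue(46): size=4=cap → OVERFLOW (fail)
10. enqueue(47): size=4=cap → OVERFLOW (fail)
11. enqueue(54): size=4=cap → OVERFLOW (fail)
12. enqueue(87): size=4=cap → OVERFLOW (fail)
13. enqueue(55): size=4=cap → OVERFLOW (fail)
14. dequeue(): size=3
15. enqueue(35): size=4

Answer: 7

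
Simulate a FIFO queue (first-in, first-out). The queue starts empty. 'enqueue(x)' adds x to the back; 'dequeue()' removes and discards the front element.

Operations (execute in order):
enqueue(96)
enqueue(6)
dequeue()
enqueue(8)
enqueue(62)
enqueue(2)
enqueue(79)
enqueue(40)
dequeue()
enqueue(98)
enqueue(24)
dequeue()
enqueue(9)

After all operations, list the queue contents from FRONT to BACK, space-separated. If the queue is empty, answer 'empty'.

enqueue(96): [96]
enqueue(6): [96, 6]
dequeue(): [6]
enqueue(8): [6, 8]
enqueue(62): [6, 8, 62]
enqueue(2): [6, 8, 62, 2]
enqueue(79): [6, 8, 62, 2, 79]
enqueue(40): [6, 8, 62, 2, 79, 40]
dequeue(): [8, 62, 2, 79, 40]
enqueue(98): [8, 62, 2, 79, 40, 98]
enqueue(24): [8, 62, 2, 79, 40, 98, 24]
dequeue(): [62, 2, 79, 40, 98, 24]
enqueue(9): [62, 2, 79, 40, 98, 24, 9]

Answer: 62 2 79 40 98 24 9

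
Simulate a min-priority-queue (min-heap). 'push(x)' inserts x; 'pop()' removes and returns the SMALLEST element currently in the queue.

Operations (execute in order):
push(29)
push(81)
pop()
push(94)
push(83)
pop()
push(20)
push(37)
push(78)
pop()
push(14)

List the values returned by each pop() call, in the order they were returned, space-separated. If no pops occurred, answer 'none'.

push(29): heap contents = [29]
push(81): heap contents = [29, 81]
pop() → 29: heap contents = [81]
push(94): heap contents = [81, 94]
push(83): heap contents = [81, 83, 94]
pop() → 81: heap contents = [83, 94]
push(20): heap contents = [20, 83, 94]
push(37): heap contents = [20, 37, 83, 94]
push(78): heap contents = [20, 37, 78, 83, 94]
pop() → 20: heap contents = [37, 78, 83, 94]
push(14): heap contents = [14, 37, 78, 83, 94]

Answer: 29 81 20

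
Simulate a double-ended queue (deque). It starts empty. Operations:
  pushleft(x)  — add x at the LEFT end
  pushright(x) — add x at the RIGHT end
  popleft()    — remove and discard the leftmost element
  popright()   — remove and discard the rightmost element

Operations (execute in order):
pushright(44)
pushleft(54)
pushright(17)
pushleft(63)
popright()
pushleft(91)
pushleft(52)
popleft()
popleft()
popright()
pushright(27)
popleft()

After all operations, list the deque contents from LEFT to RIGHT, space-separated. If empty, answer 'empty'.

Answer: 54 27

Derivation:
pushright(44): [44]
pushleft(54): [54, 44]
pushright(17): [54, 44, 17]
pushleft(63): [63, 54, 44, 17]
popright(): [63, 54, 44]
pushleft(91): [91, 63, 54, 44]
pushleft(52): [52, 91, 63, 54, 44]
popleft(): [91, 63, 54, 44]
popleft(): [63, 54, 44]
popright(): [63, 54]
pushright(27): [63, 54, 27]
popleft(): [54, 27]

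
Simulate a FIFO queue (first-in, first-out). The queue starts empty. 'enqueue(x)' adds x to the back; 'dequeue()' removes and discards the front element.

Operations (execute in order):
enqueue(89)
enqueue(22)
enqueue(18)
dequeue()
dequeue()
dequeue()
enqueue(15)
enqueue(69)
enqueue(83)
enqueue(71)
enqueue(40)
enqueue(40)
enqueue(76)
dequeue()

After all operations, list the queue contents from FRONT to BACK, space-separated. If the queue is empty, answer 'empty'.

enqueue(89): [89]
enqueue(22): [89, 22]
enqueue(18): [89, 22, 18]
dequeue(): [22, 18]
dequeue(): [18]
dequeue(): []
enqueue(15): [15]
enqueue(69): [15, 69]
enqueue(83): [15, 69, 83]
enqueue(71): [15, 69, 83, 71]
enqueue(40): [15, 69, 83, 71, 40]
enqueue(40): [15, 69, 83, 71, 40, 40]
enqueue(76): [15, 69, 83, 71, 40, 40, 76]
dequeue(): [69, 83, 71, 40, 40, 76]

Answer: 69 83 71 40 40 76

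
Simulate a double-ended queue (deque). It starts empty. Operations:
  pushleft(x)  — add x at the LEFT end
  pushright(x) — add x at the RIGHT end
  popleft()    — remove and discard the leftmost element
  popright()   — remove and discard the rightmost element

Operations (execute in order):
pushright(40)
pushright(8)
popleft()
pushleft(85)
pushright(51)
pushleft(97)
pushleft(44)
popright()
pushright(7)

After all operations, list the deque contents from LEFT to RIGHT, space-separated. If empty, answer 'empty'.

Answer: 44 97 85 8 7

Derivation:
pushright(40): [40]
pushright(8): [40, 8]
popleft(): [8]
pushleft(85): [85, 8]
pushright(51): [85, 8, 51]
pushleft(97): [97, 85, 8, 51]
pushleft(44): [44, 97, 85, 8, 51]
popright(): [44, 97, 85, 8]
pushright(7): [44, 97, 85, 8, 7]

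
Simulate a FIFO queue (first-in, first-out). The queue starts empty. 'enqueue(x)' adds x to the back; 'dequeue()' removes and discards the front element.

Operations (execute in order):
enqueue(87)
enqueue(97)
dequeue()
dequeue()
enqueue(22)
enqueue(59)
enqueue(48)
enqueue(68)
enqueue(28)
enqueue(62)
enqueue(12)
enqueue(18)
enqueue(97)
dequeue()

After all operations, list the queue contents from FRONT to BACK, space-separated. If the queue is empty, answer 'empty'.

Answer: 59 48 68 28 62 12 18 97

Derivation:
enqueue(87): [87]
enqueue(97): [87, 97]
dequeue(): [97]
dequeue(): []
enqueue(22): [22]
enqueue(59): [22, 59]
enqueue(48): [22, 59, 48]
enqueue(68): [22, 59, 48, 68]
enqueue(28): [22, 59, 48, 68, 28]
enqueue(62): [22, 59, 48, 68, 28, 62]
enqueue(12): [22, 59, 48, 68, 28, 62, 12]
enqueue(18): [22, 59, 48, 68, 28, 62, 12, 18]
enqueue(97): [22, 59, 48, 68, 28, 62, 12, 18, 97]
dequeue(): [59, 48, 68, 28, 62, 12, 18, 97]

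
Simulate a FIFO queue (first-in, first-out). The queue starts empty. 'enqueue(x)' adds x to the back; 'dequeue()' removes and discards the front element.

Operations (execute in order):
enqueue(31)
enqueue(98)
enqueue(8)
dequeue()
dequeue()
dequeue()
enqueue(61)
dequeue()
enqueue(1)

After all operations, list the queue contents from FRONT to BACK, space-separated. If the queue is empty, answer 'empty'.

Answer: 1

Derivation:
enqueue(31): [31]
enqueue(98): [31, 98]
enqueue(8): [31, 98, 8]
dequeue(): [98, 8]
dequeue(): [8]
dequeue(): []
enqueue(61): [61]
dequeue(): []
enqueue(1): [1]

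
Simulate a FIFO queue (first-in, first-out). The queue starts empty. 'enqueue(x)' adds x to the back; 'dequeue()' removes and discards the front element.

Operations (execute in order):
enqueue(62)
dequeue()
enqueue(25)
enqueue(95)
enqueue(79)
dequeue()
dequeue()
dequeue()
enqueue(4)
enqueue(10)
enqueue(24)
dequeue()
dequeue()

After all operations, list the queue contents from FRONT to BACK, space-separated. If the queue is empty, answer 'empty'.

Answer: 24

Derivation:
enqueue(62): [62]
dequeue(): []
enqueue(25): [25]
enqueue(95): [25, 95]
enqueue(79): [25, 95, 79]
dequeue(): [95, 79]
dequeue(): [79]
dequeue(): []
enqueue(4): [4]
enqueue(10): [4, 10]
enqueue(24): [4, 10, 24]
dequeue(): [10, 24]
dequeue(): [24]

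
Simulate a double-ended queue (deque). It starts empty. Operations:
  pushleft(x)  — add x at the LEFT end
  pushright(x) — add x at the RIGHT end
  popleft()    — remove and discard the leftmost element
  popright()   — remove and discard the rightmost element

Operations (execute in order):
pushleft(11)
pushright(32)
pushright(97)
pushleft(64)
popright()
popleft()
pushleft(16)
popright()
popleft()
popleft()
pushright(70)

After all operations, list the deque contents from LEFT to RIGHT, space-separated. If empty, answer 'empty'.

pushleft(11): [11]
pushright(32): [11, 32]
pushright(97): [11, 32, 97]
pushleft(64): [64, 11, 32, 97]
popright(): [64, 11, 32]
popleft(): [11, 32]
pushleft(16): [16, 11, 32]
popright(): [16, 11]
popleft(): [11]
popleft(): []
pushright(70): [70]

Answer: 70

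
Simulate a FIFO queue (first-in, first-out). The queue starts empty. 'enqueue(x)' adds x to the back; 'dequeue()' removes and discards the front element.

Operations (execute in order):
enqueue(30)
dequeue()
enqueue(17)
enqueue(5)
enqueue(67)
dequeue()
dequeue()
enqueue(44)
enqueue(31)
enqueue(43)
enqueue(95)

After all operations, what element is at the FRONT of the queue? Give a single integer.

enqueue(30): queue = [30]
dequeue(): queue = []
enqueue(17): queue = [17]
enqueue(5): queue = [17, 5]
enqueue(67): queue = [17, 5, 67]
dequeue(): queue = [5, 67]
dequeue(): queue = [67]
enqueue(44): queue = [67, 44]
enqueue(31): queue = [67, 44, 31]
enqueue(43): queue = [67, 44, 31, 43]
enqueue(95): queue = [67, 44, 31, 43, 95]

Answer: 67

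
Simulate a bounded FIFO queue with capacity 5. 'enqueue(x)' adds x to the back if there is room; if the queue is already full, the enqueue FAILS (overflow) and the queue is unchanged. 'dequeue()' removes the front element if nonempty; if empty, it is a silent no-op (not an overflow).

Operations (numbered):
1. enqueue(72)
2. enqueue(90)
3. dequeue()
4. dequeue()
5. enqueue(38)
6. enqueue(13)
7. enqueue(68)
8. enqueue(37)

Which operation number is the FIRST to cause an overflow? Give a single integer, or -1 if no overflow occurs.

Answer: -1

Derivation:
1. enqueue(72): size=1
2. enqueue(90): size=2
3. dequeue(): size=1
4. dequeue(): size=0
5. enqueue(38): size=1
6. enqueue(13): size=2
7. enqueue(68): size=3
8. enqueue(37): size=4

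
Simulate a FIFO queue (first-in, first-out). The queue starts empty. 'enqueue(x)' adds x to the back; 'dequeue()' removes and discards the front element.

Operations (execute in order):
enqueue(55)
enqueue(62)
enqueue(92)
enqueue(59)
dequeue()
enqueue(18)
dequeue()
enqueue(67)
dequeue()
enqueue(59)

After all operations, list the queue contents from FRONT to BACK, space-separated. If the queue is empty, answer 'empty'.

Answer: 59 18 67 59

Derivation:
enqueue(55): [55]
enqueue(62): [55, 62]
enqueue(92): [55, 62, 92]
enqueue(59): [55, 62, 92, 59]
dequeue(): [62, 92, 59]
enqueue(18): [62, 92, 59, 18]
dequeue(): [92, 59, 18]
enqueue(67): [92, 59, 18, 67]
dequeue(): [59, 18, 67]
enqueue(59): [59, 18, 67, 59]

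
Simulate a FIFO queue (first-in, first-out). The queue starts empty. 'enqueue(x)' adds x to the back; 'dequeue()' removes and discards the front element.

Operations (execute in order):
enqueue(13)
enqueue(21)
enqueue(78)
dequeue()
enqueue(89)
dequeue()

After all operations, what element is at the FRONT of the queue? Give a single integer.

enqueue(13): queue = [13]
enqueue(21): queue = [13, 21]
enqueue(78): queue = [13, 21, 78]
dequeue(): queue = [21, 78]
enqueue(89): queue = [21, 78, 89]
dequeue(): queue = [78, 89]

Answer: 78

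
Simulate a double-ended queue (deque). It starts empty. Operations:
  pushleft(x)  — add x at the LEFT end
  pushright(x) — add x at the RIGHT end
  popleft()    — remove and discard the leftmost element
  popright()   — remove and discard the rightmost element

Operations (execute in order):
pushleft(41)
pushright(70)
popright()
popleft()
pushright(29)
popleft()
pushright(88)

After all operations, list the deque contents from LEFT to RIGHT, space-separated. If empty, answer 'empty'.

Answer: 88

Derivation:
pushleft(41): [41]
pushright(70): [41, 70]
popright(): [41]
popleft(): []
pushright(29): [29]
popleft(): []
pushright(88): [88]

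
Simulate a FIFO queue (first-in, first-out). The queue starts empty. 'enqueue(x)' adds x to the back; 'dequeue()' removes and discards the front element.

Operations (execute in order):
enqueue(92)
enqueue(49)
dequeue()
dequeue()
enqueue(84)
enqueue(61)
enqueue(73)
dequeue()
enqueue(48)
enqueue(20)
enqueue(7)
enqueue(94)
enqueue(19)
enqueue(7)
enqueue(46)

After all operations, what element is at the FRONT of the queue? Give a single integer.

Answer: 61

Derivation:
enqueue(92): queue = [92]
enqueue(49): queue = [92, 49]
dequeue(): queue = [49]
dequeue(): queue = []
enqueue(84): queue = [84]
enqueue(61): queue = [84, 61]
enqueue(73): queue = [84, 61, 73]
dequeue(): queue = [61, 73]
enqueue(48): queue = [61, 73, 48]
enqueue(20): queue = [61, 73, 48, 20]
enqueue(7): queue = [61, 73, 48, 20, 7]
enqueue(94): queue = [61, 73, 48, 20, 7, 94]
enqueue(19): queue = [61, 73, 48, 20, 7, 94, 19]
enqueue(7): queue = [61, 73, 48, 20, 7, 94, 19, 7]
enqueue(46): queue = [61, 73, 48, 20, 7, 94, 19, 7, 46]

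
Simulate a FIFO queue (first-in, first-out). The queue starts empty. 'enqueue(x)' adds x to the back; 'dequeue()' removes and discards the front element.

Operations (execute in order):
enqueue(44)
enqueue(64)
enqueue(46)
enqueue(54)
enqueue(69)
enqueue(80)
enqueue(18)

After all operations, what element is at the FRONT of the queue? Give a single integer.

enqueue(44): queue = [44]
enqueue(64): queue = [44, 64]
enqueue(46): queue = [44, 64, 46]
enqueue(54): queue = [44, 64, 46, 54]
enqueue(69): queue = [44, 64, 46, 54, 69]
enqueue(80): queue = [44, 64, 46, 54, 69, 80]
enqueue(18): queue = [44, 64, 46, 54, 69, 80, 18]

Answer: 44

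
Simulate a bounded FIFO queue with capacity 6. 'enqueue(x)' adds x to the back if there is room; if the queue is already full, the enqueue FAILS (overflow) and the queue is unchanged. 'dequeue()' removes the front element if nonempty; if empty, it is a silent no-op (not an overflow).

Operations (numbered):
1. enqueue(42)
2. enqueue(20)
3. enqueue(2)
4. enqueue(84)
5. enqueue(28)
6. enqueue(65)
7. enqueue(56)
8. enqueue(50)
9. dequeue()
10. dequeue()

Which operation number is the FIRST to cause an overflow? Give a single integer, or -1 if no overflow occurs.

Answer: 7

Derivation:
1. enqueue(42): size=1
2. enqueue(20): size=2
3. enqueue(2): size=3
4. enqueue(84): size=4
5. enqueue(28): size=5
6. enqueue(65): size=6
7. enqueue(56): size=6=cap → OVERFLOW (fail)
8. enqueue(50): size=6=cap → OVERFLOW (fail)
9. dequeue(): size=5
10. dequeue(): size=4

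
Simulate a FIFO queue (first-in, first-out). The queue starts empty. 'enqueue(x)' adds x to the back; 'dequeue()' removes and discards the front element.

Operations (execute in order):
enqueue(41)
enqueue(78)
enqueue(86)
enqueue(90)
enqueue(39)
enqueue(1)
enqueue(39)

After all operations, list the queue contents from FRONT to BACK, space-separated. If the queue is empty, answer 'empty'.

Answer: 41 78 86 90 39 1 39

Derivation:
enqueue(41): [41]
enqueue(78): [41, 78]
enqueue(86): [41, 78, 86]
enqueue(90): [41, 78, 86, 90]
enqueue(39): [41, 78, 86, 90, 39]
enqueue(1): [41, 78, 86, 90, 39, 1]
enqueue(39): [41, 78, 86, 90, 39, 1, 39]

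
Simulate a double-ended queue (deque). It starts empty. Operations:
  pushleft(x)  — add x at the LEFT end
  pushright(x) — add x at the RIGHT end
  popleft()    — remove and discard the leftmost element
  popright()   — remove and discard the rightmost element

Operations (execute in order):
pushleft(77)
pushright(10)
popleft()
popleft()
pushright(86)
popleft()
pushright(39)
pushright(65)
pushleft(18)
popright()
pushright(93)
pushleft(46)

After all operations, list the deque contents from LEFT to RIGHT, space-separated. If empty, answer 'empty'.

Answer: 46 18 39 93

Derivation:
pushleft(77): [77]
pushright(10): [77, 10]
popleft(): [10]
popleft(): []
pushright(86): [86]
popleft(): []
pushright(39): [39]
pushright(65): [39, 65]
pushleft(18): [18, 39, 65]
popright(): [18, 39]
pushright(93): [18, 39, 93]
pushleft(46): [46, 18, 39, 93]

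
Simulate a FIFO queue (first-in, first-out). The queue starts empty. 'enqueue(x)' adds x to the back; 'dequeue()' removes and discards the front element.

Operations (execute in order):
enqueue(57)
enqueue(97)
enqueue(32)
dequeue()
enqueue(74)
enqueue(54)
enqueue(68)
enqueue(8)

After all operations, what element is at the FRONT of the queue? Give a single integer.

enqueue(57): queue = [57]
enqueue(97): queue = [57, 97]
enqueue(32): queue = [57, 97, 32]
dequeue(): queue = [97, 32]
enqueue(74): queue = [97, 32, 74]
enqueue(54): queue = [97, 32, 74, 54]
enqueue(68): queue = [97, 32, 74, 54, 68]
enqueue(8): queue = [97, 32, 74, 54, 68, 8]

Answer: 97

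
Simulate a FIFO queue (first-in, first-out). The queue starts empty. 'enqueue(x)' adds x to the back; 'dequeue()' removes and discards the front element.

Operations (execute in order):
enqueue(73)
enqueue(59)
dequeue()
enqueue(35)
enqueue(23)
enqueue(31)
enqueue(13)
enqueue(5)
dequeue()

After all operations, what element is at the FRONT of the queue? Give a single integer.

enqueue(73): queue = [73]
enqueue(59): queue = [73, 59]
dequeue(): queue = [59]
enqueue(35): queue = [59, 35]
enqueue(23): queue = [59, 35, 23]
enqueue(31): queue = [59, 35, 23, 31]
enqueue(13): queue = [59, 35, 23, 31, 13]
enqueue(5): queue = [59, 35, 23, 31, 13, 5]
dequeue(): queue = [35, 23, 31, 13, 5]

Answer: 35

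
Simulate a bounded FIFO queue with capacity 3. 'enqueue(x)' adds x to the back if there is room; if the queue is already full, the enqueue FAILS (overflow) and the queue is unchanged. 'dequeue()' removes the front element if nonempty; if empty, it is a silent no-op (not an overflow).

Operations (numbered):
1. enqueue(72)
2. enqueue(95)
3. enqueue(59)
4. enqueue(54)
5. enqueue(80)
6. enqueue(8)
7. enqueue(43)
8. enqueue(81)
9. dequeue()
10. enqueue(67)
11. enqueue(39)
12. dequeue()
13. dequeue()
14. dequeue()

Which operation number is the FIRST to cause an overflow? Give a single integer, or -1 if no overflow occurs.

1. enqueue(72): size=1
2. enqueue(95): size=2
3. enqueue(59): size=3
4. enqueue(54): size=3=cap → OVERFLOW (fail)
5. enqueue(80): size=3=cap → OVERFLOW (fail)
6. enqueue(8): size=3=cap → OVERFLOW (fail)
7. enqueue(43): size=3=cap → OVERFLOW (fail)
8. enqueue(81): size=3=cap → OVERFLOW (fail)
9. dequeue(): size=2
10. enqueue(67): size=3
11. enqueue(39): size=3=cap → OVERFLOW (fail)
12. dequeue(): size=2
13. dequeue(): size=1
14. dequeue(): size=0

Answer: 4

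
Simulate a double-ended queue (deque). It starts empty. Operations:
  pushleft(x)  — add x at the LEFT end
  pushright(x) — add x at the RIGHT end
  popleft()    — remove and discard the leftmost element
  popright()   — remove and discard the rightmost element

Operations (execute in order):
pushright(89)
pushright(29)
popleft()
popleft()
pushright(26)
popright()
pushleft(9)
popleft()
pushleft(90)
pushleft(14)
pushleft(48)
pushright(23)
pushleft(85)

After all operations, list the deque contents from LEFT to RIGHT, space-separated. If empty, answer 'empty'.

pushright(89): [89]
pushright(29): [89, 29]
popleft(): [29]
popleft(): []
pushright(26): [26]
popright(): []
pushleft(9): [9]
popleft(): []
pushleft(90): [90]
pushleft(14): [14, 90]
pushleft(48): [48, 14, 90]
pushright(23): [48, 14, 90, 23]
pushleft(85): [85, 48, 14, 90, 23]

Answer: 85 48 14 90 23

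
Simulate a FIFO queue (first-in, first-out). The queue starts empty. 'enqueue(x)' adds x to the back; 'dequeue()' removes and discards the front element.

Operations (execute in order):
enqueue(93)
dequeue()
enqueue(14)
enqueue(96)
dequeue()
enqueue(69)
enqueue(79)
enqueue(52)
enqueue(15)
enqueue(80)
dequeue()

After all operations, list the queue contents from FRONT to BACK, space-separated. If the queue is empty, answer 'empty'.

Answer: 69 79 52 15 80

Derivation:
enqueue(93): [93]
dequeue(): []
enqueue(14): [14]
enqueue(96): [14, 96]
dequeue(): [96]
enqueue(69): [96, 69]
enqueue(79): [96, 69, 79]
enqueue(52): [96, 69, 79, 52]
enqueue(15): [96, 69, 79, 52, 15]
enqueue(80): [96, 69, 79, 52, 15, 80]
dequeue(): [69, 79, 52, 15, 80]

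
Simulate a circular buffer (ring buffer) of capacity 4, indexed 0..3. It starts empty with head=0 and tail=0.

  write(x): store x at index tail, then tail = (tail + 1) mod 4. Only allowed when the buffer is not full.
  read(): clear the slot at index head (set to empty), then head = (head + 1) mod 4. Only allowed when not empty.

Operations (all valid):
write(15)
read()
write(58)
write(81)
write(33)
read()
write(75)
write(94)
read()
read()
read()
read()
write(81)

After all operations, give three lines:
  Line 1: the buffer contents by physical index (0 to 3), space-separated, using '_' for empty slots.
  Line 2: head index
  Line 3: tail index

write(15): buf=[15 _ _ _], head=0, tail=1, size=1
read(): buf=[_ _ _ _], head=1, tail=1, size=0
write(58): buf=[_ 58 _ _], head=1, tail=2, size=1
write(81): buf=[_ 58 81 _], head=1, tail=3, size=2
write(33): buf=[_ 58 81 33], head=1, tail=0, size=3
read(): buf=[_ _ 81 33], head=2, tail=0, size=2
write(75): buf=[75 _ 81 33], head=2, tail=1, size=3
write(94): buf=[75 94 81 33], head=2, tail=2, size=4
read(): buf=[75 94 _ 33], head=3, tail=2, size=3
read(): buf=[75 94 _ _], head=0, tail=2, size=2
read(): buf=[_ 94 _ _], head=1, tail=2, size=1
read(): buf=[_ _ _ _], head=2, tail=2, size=0
write(81): buf=[_ _ 81 _], head=2, tail=3, size=1

Answer: _ _ 81 _
2
3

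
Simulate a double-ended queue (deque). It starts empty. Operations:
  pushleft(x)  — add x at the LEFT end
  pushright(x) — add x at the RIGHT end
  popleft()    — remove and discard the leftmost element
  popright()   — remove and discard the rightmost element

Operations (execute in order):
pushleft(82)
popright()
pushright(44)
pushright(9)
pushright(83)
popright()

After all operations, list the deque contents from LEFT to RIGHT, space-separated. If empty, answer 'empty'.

pushleft(82): [82]
popright(): []
pushright(44): [44]
pushright(9): [44, 9]
pushright(83): [44, 9, 83]
popright(): [44, 9]

Answer: 44 9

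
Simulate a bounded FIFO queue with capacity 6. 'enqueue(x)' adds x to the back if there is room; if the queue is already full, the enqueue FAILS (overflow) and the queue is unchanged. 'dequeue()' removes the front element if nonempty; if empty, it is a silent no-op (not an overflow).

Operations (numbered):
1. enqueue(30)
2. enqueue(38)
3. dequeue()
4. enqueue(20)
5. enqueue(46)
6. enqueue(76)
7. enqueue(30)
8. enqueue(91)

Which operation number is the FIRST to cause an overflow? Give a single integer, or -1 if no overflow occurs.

Answer: -1

Derivation:
1. enqueue(30): size=1
2. enqueue(38): size=2
3. dequeue(): size=1
4. enqueue(20): size=2
5. enqueue(46): size=3
6. enqueue(76): size=4
7. enqueue(30): size=5
8. enqueue(91): size=6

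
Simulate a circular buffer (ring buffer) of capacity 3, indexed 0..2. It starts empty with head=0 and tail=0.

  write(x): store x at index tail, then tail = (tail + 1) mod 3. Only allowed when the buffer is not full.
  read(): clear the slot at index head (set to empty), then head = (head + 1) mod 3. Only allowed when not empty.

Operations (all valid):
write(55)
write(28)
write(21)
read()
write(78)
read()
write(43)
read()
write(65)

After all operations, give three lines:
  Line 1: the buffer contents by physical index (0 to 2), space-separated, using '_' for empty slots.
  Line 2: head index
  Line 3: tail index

Answer: 78 43 65
0
0

Derivation:
write(55): buf=[55 _ _], head=0, tail=1, size=1
write(28): buf=[55 28 _], head=0, tail=2, size=2
write(21): buf=[55 28 21], head=0, tail=0, size=3
read(): buf=[_ 28 21], head=1, tail=0, size=2
write(78): buf=[78 28 21], head=1, tail=1, size=3
read(): buf=[78 _ 21], head=2, tail=1, size=2
write(43): buf=[78 43 21], head=2, tail=2, size=3
read(): buf=[78 43 _], head=0, tail=2, size=2
write(65): buf=[78 43 65], head=0, tail=0, size=3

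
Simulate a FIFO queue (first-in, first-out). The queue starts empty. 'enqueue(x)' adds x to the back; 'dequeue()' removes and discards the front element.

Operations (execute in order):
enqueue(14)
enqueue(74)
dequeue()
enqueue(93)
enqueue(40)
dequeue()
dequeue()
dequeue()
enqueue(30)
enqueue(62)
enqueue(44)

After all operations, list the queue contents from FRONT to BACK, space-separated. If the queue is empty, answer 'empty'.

Answer: 30 62 44

Derivation:
enqueue(14): [14]
enqueue(74): [14, 74]
dequeue(): [74]
enqueue(93): [74, 93]
enqueue(40): [74, 93, 40]
dequeue(): [93, 40]
dequeue(): [40]
dequeue(): []
enqueue(30): [30]
enqueue(62): [30, 62]
enqueue(44): [30, 62, 44]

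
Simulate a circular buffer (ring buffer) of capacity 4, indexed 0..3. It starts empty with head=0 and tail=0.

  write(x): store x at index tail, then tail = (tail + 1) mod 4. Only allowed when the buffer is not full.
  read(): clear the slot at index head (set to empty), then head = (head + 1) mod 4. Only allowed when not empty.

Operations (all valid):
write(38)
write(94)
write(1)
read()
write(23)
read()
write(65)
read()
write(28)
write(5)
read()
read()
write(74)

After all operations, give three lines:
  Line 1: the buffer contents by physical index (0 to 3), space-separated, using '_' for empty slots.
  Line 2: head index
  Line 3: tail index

write(38): buf=[38 _ _ _], head=0, tail=1, size=1
write(94): buf=[38 94 _ _], head=0, tail=2, size=2
write(1): buf=[38 94 1 _], head=0, tail=3, size=3
read(): buf=[_ 94 1 _], head=1, tail=3, size=2
write(23): buf=[_ 94 1 23], head=1, tail=0, size=3
read(): buf=[_ _ 1 23], head=2, tail=0, size=2
write(65): buf=[65 _ 1 23], head=2, tail=1, size=3
read(): buf=[65 _ _ 23], head=3, tail=1, size=2
write(28): buf=[65 28 _ 23], head=3, tail=2, size=3
write(5): buf=[65 28 5 23], head=3, tail=3, size=4
read(): buf=[65 28 5 _], head=0, tail=3, size=3
read(): buf=[_ 28 5 _], head=1, tail=3, size=2
write(74): buf=[_ 28 5 74], head=1, tail=0, size=3

Answer: _ 28 5 74
1
0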